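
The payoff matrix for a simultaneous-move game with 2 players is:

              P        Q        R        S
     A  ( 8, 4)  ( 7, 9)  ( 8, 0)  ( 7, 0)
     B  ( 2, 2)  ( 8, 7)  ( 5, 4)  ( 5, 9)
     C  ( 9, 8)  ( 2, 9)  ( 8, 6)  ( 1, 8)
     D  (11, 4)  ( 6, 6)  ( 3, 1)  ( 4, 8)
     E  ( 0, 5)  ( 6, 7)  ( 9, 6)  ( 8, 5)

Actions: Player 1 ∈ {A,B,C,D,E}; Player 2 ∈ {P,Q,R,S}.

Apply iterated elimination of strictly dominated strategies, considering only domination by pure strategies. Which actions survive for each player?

IESDS → P1:{A,B,E} P2:{Q,S}

P2 drop P (Q beats it: A:9>4 B:7>2 C:9>8 D:6>4 E:7>5)
P1 drop C (E beats it: Q:6>2 R:9>8 S:8>1)
P1 drop D (A beats it: Q:7>6 R:8>3 S:7>4)
P2 drop R (Q beats it: A:9>0 B:7>4 E:7>6)
P1→{A,B,E} P2→{Q,S}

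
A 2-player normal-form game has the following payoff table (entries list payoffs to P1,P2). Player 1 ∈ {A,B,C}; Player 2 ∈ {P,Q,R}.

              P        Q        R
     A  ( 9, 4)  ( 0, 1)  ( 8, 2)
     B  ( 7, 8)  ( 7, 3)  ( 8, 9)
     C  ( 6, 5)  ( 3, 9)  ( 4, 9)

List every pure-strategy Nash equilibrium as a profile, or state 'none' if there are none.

NE set: (A,P), (B,R)

(A,P): NE
(A,Q): not NE [P1→B gives 7>0; P2→P gives 4>1]
(A,R): not NE [P2→P gives 4>2]
(B,P): not NE [P1→A gives 9>7; P2→R gives 9>8]
(B,Q): not NE [P2→R gives 9>3]
(B,R): NE
(C,P): not NE [P1→A gives 9>6; P2→R gives 9>5]
(C,Q): not NE [P1→B gives 7>3]
(C,R): not NE [P1→B gives 8>4]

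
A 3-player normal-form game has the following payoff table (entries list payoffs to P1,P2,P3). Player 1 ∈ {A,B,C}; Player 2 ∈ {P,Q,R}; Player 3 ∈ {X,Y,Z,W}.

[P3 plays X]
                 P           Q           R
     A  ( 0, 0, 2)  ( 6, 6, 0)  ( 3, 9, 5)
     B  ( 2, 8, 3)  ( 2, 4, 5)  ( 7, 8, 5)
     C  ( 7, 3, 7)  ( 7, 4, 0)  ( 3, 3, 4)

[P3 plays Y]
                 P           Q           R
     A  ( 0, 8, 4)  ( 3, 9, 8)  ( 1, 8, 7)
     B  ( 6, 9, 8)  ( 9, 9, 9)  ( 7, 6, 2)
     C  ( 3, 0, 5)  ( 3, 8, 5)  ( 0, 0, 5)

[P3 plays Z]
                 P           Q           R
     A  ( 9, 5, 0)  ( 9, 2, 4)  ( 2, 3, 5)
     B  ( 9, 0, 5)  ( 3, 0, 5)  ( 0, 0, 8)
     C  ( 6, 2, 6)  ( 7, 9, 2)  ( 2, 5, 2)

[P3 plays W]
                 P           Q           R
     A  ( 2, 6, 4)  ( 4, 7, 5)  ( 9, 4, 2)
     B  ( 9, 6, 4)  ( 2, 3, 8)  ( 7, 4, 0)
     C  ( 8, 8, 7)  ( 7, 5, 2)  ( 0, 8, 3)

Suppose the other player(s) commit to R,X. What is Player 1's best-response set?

u_1(A vs R,X) = 3
u_1(B vs R,X) = 7
u_1(C vs R,X) = 3
max payoff 7 at {B}

argmax u_1 = {B}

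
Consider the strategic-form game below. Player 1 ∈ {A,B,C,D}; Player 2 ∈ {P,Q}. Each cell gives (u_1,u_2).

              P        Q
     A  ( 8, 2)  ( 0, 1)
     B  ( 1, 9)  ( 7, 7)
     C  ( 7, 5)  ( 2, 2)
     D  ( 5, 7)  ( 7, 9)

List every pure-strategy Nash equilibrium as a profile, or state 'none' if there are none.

Nash profiles: (A,P), (D,Q)

(A,P): NE
(A,Q): not NE [P1→D gives 7>0; P2→P gives 2>1]
(B,P): not NE [P1→A gives 8>1]
(B,Q): not NE [P2→P gives 9>7]
(C,P): not NE [P1→A gives 8>7]
(C,Q): not NE [P1→D gives 7>2; P2→P gives 5>2]
(D,P): not NE [P1→A gives 8>5; P2→Q gives 9>7]
(D,Q): NE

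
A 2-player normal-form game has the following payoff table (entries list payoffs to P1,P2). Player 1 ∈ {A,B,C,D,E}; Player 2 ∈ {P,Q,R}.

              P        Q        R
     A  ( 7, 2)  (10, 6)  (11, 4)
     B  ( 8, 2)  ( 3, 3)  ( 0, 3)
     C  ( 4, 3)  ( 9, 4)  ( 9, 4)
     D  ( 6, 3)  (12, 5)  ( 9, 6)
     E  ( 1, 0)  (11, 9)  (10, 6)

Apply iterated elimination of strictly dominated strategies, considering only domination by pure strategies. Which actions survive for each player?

P1 drop C (A beats it: P:7>4 Q:10>9 R:11>9)
P2 drop P (Q beats it: A:6>2 B:3>2 D:5>3 E:9>0)
P1 drop B (A beats it: Q:10>3 R:11>0)
P1→{A,D,E} P2→{Q,R}

Survivors P1:{A,D,E} P2:{Q,R}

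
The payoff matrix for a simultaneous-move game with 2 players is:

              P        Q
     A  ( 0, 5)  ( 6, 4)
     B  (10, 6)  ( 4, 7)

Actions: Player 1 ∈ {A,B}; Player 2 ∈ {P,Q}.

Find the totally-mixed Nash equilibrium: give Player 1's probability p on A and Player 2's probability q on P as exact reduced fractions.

p=1/2, q=1/6

P1 indiff ⇒ q·0+(1-q)·6 = q·10+(1-q)·4 ⇒ q(-10) = (1-q)(-2) ⇒ q = 1/6
P2 indiff ⇒ p·5+(1-p)·6 = p·4+(1-p)·7 ⇒ p(1) = (1-p)(1) ⇒ p = 1/2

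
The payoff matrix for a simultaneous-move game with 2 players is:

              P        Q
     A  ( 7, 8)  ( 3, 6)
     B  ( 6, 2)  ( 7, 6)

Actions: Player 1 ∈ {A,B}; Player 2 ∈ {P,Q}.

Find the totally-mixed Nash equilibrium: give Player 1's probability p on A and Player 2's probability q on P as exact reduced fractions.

(p,q) = (2/3, 4/5)

P1 indiff ⇒ q·7+(1-q)·3 = q·6+(1-q)·7 ⇒ q(1) = (1-q)(4) ⇒ q = 4/5
P2 indiff ⇒ p·8+(1-p)·2 = p·6+(1-p)·6 ⇒ p(2) = (1-p)(4) ⇒ p = 2/3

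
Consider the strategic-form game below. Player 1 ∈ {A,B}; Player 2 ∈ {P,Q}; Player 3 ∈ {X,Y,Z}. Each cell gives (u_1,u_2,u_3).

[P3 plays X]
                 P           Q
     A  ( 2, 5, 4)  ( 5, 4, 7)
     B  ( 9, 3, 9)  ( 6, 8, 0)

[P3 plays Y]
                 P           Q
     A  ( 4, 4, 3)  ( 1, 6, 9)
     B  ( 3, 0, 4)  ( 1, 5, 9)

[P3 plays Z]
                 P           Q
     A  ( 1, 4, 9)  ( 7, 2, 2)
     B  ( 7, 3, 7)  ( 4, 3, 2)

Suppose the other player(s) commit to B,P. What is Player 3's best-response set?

BR_3 = {X}

u_3(X vs B,P) = 9
u_3(Y vs B,P) = 4
u_3(Z vs B,P) = 7
max payoff 9 at {X}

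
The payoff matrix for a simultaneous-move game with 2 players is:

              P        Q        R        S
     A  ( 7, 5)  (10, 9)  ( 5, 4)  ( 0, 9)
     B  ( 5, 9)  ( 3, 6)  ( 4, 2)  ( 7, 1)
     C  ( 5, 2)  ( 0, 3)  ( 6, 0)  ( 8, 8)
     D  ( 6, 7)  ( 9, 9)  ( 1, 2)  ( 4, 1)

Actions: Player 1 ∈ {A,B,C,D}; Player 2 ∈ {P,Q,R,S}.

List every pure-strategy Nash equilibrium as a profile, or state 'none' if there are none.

(A,P): not NE [P2→S gives 9>5]
(A,Q): NE
(A,R): not NE [P1→C gives 6>5; P2→S gives 9>4]
(A,S): not NE [P1→C gives 8>0]
(B,P): not NE [P1→A gives 7>5]
(B,Q): not NE [P1→A gives 10>3; P2→P gives 9>6]
(B,R): not NE [P1→C gives 6>4; P2→P gives 9>2]
(B,S): not NE [P1→C gives 8>7; P2→P gives 9>1]
(C,P): not NE [P1→A gives 7>5; P2→S gives 8>2]
(C,Q): not NE [P1→A gives 10>0; P2→S gives 8>3]
(C,R): not NE [P2→S gives 8>0]
(C,S): NE
(D,P): not NE [P1→A gives 7>6; P2→Q gives 9>7]
(D,Q): not NE [P1→A gives 10>9]
(D,R): not NE [P1→C gives 6>1; P2→Q gives 9>2]
(D,S): not NE [P1→C gives 8>4; P2→Q gives 9>1]

NE set: (A,Q), (C,S)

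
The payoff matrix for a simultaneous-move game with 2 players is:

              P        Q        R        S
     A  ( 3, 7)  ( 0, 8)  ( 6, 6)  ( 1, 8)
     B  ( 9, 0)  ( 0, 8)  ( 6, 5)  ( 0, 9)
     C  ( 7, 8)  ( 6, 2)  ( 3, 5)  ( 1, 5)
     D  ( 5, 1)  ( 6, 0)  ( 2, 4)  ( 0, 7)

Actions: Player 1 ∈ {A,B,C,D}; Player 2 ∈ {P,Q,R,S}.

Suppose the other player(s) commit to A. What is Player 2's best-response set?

u_2(P vs A) = 7
u_2(Q vs A) = 8
u_2(R vs A) = 6
u_2(S vs A) = 8
max payoff 8 at {Q,S}

BR_2 = {Q,S}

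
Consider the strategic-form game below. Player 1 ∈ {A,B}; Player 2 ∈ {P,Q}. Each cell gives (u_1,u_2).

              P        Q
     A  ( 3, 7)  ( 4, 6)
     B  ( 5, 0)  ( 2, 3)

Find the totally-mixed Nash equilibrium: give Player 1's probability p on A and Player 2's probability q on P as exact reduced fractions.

P1 indiff ⇒ q·3+(1-q)·4 = q·5+(1-q)·2 ⇒ q(-2) = (1-q)(-2) ⇒ q = 1/2
P2 indiff ⇒ p·7+(1-p)·0 = p·6+(1-p)·3 ⇒ p(1) = (1-p)(3) ⇒ p = 3/4

(p,q) = (3/4, 1/2)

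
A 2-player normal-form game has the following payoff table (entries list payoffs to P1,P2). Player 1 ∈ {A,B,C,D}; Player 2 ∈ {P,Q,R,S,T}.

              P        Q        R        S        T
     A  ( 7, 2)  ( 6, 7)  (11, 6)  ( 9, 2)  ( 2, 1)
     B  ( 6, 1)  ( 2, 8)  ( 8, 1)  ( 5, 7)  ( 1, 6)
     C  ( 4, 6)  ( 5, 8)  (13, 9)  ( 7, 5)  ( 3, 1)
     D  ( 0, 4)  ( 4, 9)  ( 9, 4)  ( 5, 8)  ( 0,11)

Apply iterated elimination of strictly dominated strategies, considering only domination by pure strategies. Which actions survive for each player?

IESDS → P1:{A,C} P2:{Q,R}

P1 drop B (A beats it: P:7>6 Q:6>2 R:11>8 S:9>5 T:2>1)
P1 drop D (A beats it: P:7>0 Q:6>4 R:11>9 S:9>5 T:2>0)
P2 drop P (Q beats it: A:7>2 C:8>6)
P2 drop S (Q beats it: A:7>2 C:8>5)
P2 drop T (Q beats it: A:7>1 C:8>1)
P1→{A,C} P2→{Q,R}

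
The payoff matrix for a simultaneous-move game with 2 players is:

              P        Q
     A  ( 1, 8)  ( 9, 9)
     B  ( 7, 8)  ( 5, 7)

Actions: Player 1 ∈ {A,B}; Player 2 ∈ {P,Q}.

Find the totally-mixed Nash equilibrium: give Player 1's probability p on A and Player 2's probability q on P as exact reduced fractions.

P1 indiff ⇒ q·1+(1-q)·9 = q·7+(1-q)·5 ⇒ q(-6) = (1-q)(-4) ⇒ q = 2/5
P2 indiff ⇒ p·8+(1-p)·8 = p·9+(1-p)·7 ⇒ p(-1) = (1-p)(-1) ⇒ p = 1/2

P1 mixes 1/2 on A; P2 mixes 2/5 on P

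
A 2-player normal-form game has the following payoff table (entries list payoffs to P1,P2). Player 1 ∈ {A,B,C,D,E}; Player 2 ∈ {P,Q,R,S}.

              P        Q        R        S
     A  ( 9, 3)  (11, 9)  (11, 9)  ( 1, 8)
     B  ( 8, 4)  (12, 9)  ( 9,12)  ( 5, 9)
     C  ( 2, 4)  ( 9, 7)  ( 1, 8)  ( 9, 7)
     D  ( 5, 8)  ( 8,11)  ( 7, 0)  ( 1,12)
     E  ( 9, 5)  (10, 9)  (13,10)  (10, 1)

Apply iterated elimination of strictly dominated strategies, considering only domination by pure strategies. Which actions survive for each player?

P1 drop C (E beats it: P:9>2 Q:10>9 R:13>1 S:10>9)
P1 drop D (B beats it: P:8>5 Q:12>8 R:9>7 S:5>1)
P2 drop P (Q beats it: A:9>3 B:9>4 E:9>5)
P2 drop S (R beats it: A:9>8 B:12>9 E:10>1)
P1→{A,B,E} P2→{Q,R}

IESDS → P1:{A,B,E} P2:{Q,R}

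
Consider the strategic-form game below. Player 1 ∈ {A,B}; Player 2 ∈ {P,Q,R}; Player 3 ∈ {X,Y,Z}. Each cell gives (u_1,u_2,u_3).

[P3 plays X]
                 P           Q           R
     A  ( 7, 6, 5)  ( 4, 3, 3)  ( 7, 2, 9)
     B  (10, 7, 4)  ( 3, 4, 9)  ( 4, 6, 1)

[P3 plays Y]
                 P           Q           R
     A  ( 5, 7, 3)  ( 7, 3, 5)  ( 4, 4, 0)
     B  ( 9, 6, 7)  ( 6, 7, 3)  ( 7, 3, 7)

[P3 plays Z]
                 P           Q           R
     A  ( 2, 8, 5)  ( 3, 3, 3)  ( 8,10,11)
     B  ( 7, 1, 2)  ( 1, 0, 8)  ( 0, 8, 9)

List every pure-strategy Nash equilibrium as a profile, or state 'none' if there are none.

Nash profiles: (A,R,Z)

(A,P,X): not NE [P1→B gives 10>7]
(A,P,Y): not NE [P1→B gives 9>5; P3→Z gives 5>3]
(A,P,Z): not NE [P1→B gives 7>2; P2→R gives 10>8]
(A,Q,X): not NE [P2→P gives 6>3; P3→Y gives 5>3]
(A,Q,Y): not NE [P2→P gives 7>3]
(A,Q,Z): not NE [P2→R gives 10>3; P3→Y gives 5>3]
(A,R,X): not NE [P2→P gives 6>2; P3→Z gives 11>9]
(A,R,Y): not NE [P1→B gives 7>4; P2→P gives 7>4; P3→Z gives 11>0]
(A,R,Z): NE
(B,P,X): not NE [P3→Y gives 7>4]
(B,P,Y): not NE [P2→Q gives 7>6]
(B,P,Z): not NE [P2→R gives 8>1; P3→Y gives 7>2]
(B,Q,X): not NE [P1→A gives 4>3; P2→P gives 7>4]
(B,Q,Y): not NE [P1→A gives 7>6; P3→X gives 9>3]
(B,Q,Z): not NE [P1→A gives 3>1; P2→R gives 8>0; P3→X gives 9>8]
(B,R,X): not NE [P1→A gives 7>4; P2→P gives 7>6; P3→Z gives 9>1]
(B,R,Y): not NE [P2→Q gives 7>3; P3→Z gives 9>7]
(B,R,Z): not NE [P1→A gives 8>0]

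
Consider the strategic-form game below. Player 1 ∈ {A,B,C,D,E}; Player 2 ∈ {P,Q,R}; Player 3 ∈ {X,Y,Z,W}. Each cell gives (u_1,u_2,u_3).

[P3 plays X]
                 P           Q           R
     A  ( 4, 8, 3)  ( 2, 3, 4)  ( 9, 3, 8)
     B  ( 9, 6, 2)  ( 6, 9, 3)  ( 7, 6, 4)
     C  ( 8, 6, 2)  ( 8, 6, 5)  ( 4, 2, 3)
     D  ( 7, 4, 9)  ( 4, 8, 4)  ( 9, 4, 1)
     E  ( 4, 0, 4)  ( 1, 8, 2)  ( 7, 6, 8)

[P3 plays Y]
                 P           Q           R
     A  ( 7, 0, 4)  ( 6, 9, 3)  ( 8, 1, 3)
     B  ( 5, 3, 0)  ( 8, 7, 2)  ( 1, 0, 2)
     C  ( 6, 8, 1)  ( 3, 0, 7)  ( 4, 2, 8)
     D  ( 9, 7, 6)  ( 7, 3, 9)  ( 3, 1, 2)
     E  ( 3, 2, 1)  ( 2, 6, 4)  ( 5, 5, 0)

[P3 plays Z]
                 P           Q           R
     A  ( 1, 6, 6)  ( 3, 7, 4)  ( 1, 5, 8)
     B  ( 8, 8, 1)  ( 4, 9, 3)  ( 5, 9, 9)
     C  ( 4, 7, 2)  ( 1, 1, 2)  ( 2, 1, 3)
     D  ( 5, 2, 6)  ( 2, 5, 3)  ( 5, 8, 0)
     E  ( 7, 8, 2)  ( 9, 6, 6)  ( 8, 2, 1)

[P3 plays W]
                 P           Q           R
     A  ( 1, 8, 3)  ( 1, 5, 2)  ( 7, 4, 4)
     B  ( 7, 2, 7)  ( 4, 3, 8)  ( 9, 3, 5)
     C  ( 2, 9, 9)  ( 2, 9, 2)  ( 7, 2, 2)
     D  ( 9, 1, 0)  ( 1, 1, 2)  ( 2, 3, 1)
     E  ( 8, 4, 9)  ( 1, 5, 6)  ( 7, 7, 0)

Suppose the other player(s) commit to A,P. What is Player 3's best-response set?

u_3(X vs A,P) = 3
u_3(Y vs A,P) = 4
u_3(Z vs A,P) = 6
u_3(W vs A,P) = 3
max payoff 6 at {Z}

P3 best: {Z}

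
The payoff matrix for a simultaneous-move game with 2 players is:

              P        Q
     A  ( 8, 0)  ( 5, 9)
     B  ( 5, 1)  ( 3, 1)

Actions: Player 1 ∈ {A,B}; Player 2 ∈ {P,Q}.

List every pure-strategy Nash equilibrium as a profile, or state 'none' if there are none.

(A,P): not NE [P2→Q gives 9>0]
(A,Q): NE
(B,P): not NE [P1→A gives 8>5]
(B,Q): not NE [P1→A gives 5>3]

PSNE = {(A,Q)}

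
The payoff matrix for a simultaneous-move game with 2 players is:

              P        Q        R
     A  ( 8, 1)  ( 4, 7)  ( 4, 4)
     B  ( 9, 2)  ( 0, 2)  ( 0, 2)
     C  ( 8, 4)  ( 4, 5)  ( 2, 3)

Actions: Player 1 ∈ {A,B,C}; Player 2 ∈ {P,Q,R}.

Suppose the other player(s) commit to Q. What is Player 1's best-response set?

BR_1 = {A,C}

u_1(A vs Q) = 4
u_1(B vs Q) = 0
u_1(C vs Q) = 4
max payoff 4 at {A,C}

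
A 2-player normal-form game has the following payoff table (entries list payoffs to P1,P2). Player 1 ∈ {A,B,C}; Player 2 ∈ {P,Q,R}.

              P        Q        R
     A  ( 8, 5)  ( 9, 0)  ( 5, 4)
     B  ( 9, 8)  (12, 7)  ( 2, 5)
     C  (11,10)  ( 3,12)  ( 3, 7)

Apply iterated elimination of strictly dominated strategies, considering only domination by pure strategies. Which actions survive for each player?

P2 drop R (P beats it: A:5>4 B:8>5 C:10>7)
P1 drop A (B beats it: P:9>8 Q:12>9)
P1→{B,C} P2→{P,Q}

Remaining: P1:{B,C} P2:{P,Q}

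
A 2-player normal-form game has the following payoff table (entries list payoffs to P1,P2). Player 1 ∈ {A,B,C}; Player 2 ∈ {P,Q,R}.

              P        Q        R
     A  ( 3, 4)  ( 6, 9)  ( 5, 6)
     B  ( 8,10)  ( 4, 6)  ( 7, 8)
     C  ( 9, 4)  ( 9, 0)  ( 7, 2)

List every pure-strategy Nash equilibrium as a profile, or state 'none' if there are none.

(A,P): not NE [P1→C gives 9>3; P2→Q gives 9>4]
(A,Q): not NE [P1→C gives 9>6]
(A,R): not NE [P1→C gives 7>5; P2→Q gives 9>6]
(B,P): not NE [P1→C gives 9>8]
(B,Q): not NE [P1→C gives 9>4; P2→P gives 10>6]
(B,R): not NE [P2→P gives 10>8]
(C,P): NE
(C,Q): not NE [P2→P gives 4>0]
(C,R): not NE [P2→P gives 4>2]

PSNE = {(C,P)}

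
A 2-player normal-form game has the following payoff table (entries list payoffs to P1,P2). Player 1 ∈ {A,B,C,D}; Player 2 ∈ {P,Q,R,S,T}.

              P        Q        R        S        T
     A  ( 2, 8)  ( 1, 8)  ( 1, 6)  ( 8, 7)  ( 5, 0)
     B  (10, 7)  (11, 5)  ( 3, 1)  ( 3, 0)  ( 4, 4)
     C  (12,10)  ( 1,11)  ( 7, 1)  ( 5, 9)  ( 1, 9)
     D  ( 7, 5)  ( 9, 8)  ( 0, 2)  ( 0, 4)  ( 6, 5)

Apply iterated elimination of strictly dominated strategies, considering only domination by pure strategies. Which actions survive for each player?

P2 drop R (P beats it: A:8>6 B:7>1 C:10>1 D:5>2)
P2 drop S (P beats it: A:8>7 B:7>0 C:10>9 D:5>4)
P1 drop A (D beats it: P:7>2 Q:9>1 T:6>5)
P2 drop T (Q beats it: B:5>4 C:11>9 D:8>5)
P1 drop D (B beats it: P:10>7 Q:11>9)
P1→{B,C} P2→{P,Q}

Survivors P1:{B,C} P2:{P,Q}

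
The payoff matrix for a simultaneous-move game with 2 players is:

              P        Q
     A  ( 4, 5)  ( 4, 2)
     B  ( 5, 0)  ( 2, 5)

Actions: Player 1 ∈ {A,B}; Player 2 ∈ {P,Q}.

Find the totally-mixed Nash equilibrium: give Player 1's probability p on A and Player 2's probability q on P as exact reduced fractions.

P1 indiff ⇒ q·4+(1-q)·4 = q·5+(1-q)·2 ⇒ q(-1) = (1-q)(-2) ⇒ q = 2/3
P2 indiff ⇒ p·5+(1-p)·0 = p·2+(1-p)·5 ⇒ p(3) = (1-p)(5) ⇒ p = 5/8

p=5/8, q=2/3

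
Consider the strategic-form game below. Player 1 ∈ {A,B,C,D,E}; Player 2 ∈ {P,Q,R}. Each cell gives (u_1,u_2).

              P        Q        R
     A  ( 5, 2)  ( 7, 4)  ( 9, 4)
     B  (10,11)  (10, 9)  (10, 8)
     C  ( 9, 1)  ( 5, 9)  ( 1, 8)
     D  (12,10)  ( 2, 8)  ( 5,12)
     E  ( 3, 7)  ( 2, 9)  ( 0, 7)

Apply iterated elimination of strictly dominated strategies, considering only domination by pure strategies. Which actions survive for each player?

IESDS → P1:{B,D} P2:{P,R}

P1 drop A (B beats it: P:10>5 Q:10>7 R:10>9)
P1 drop C (B beats it: P:10>9 Q:10>5 R:10>1)
P1 drop E (B beats it: P:10>3 Q:10>2 R:10>0)
P2 drop Q (P beats it: B:11>9 D:10>8)
P1→{B,D} P2→{P,R}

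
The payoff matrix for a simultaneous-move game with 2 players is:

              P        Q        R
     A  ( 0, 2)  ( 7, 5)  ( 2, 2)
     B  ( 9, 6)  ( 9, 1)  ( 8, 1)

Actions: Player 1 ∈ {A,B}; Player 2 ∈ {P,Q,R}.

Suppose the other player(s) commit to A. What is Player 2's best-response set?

u_2(P vs A) = 2
u_2(Q vs A) = 5
u_2(R vs A) = 2
max payoff 5 at {Q}

BR_2 = {Q}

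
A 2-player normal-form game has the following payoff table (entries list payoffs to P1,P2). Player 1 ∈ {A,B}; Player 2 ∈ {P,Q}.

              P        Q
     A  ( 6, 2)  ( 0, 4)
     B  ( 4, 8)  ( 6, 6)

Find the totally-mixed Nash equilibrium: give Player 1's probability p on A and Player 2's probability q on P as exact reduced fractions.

(p,q) = (1/2, 3/4)

P1 indiff ⇒ q·6+(1-q)·0 = q·4+(1-q)·6 ⇒ q(2) = (1-q)(6) ⇒ q = 3/4
P2 indiff ⇒ p·2+(1-p)·8 = p·4+(1-p)·6 ⇒ p(-2) = (1-p)(-2) ⇒ p = 1/2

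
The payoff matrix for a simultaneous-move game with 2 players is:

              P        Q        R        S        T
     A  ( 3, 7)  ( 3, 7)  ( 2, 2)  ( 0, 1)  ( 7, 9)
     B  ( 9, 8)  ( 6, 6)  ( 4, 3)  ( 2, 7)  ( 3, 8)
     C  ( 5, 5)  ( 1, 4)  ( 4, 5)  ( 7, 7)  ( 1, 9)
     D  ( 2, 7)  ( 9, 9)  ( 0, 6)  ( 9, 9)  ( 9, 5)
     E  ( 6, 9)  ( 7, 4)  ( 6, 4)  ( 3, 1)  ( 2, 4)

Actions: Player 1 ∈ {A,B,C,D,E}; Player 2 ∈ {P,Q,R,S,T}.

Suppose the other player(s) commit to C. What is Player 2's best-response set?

BR_2 = {T}

u_2(P vs C) = 5
u_2(Q vs C) = 4
u_2(R vs C) = 5
u_2(S vs C) = 7
u_2(T vs C) = 9
max payoff 9 at {T}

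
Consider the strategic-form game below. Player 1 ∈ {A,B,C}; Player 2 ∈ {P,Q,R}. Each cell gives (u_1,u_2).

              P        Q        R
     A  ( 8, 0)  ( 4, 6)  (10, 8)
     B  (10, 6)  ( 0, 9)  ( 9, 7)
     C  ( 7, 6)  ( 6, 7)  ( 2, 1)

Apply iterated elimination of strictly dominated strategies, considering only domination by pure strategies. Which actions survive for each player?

IESDS → P1:{A,C} P2:{Q,R}

P2 drop P (Q beats it: A:6>0 B:9>6 C:7>6)
P1 drop B (A beats it: Q:4>0 R:10>9)
P1→{A,C} P2→{Q,R}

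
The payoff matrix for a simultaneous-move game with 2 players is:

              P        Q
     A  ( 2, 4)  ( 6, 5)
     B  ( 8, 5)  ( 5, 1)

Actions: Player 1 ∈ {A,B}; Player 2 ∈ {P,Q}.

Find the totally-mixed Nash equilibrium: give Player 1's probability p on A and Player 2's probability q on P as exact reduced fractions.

P1 indiff ⇒ q·2+(1-q)·6 = q·8+(1-q)·5 ⇒ q(-6) = (1-q)(-1) ⇒ q = 1/7
P2 indiff ⇒ p·4+(1-p)·5 = p·5+(1-p)·1 ⇒ p(-1) = (1-p)(-4) ⇒ p = 4/5

P1 mixes 4/5 on A; P2 mixes 1/7 on P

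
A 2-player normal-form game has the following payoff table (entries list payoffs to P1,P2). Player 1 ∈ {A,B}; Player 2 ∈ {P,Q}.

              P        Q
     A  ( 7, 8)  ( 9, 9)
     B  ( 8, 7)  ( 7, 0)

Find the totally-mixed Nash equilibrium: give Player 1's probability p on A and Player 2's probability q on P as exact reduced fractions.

(p,q) = (7/8, 2/3)

P1 indiff ⇒ q·7+(1-q)·9 = q·8+(1-q)·7 ⇒ q(-1) = (1-q)(-2) ⇒ q = 2/3
P2 indiff ⇒ p·8+(1-p)·7 = p·9+(1-p)·0 ⇒ p(-1) = (1-p)(-7) ⇒ p = 7/8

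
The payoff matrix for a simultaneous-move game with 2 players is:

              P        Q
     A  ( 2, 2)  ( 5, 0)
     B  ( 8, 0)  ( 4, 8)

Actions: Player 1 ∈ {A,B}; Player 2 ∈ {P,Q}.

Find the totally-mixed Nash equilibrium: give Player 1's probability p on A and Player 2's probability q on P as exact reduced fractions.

P1 indiff ⇒ q·2+(1-q)·5 = q·8+(1-q)·4 ⇒ q(-6) = (1-q)(-1) ⇒ q = 1/7
P2 indiff ⇒ p·2+(1-p)·0 = p·0+(1-p)·8 ⇒ p(2) = (1-p)(8) ⇒ p = 4/5

p=4/5, q=1/7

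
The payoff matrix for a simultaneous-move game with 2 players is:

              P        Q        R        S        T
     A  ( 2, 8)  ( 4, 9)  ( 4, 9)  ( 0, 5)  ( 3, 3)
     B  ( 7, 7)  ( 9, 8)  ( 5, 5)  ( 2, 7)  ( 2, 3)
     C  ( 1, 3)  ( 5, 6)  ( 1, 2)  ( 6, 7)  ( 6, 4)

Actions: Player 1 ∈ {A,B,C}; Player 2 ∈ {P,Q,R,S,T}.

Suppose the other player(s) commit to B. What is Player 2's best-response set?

u_2(P vs B) = 7
u_2(Q vs B) = 8
u_2(R vs B) = 5
u_2(S vs B) = 7
u_2(T vs B) = 3
max payoff 8 at {Q}

BR_2 = {Q}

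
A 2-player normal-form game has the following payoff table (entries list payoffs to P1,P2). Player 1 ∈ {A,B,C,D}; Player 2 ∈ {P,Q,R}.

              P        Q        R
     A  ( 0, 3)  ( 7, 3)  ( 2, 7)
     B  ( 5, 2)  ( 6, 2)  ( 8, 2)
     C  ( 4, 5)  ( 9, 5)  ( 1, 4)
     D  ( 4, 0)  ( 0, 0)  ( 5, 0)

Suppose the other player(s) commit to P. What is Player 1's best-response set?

argmax u_1 = {B}

u_1(A vs P) = 0
u_1(B vs P) = 5
u_1(C vs P) = 4
u_1(D vs P) = 4
max payoff 5 at {B}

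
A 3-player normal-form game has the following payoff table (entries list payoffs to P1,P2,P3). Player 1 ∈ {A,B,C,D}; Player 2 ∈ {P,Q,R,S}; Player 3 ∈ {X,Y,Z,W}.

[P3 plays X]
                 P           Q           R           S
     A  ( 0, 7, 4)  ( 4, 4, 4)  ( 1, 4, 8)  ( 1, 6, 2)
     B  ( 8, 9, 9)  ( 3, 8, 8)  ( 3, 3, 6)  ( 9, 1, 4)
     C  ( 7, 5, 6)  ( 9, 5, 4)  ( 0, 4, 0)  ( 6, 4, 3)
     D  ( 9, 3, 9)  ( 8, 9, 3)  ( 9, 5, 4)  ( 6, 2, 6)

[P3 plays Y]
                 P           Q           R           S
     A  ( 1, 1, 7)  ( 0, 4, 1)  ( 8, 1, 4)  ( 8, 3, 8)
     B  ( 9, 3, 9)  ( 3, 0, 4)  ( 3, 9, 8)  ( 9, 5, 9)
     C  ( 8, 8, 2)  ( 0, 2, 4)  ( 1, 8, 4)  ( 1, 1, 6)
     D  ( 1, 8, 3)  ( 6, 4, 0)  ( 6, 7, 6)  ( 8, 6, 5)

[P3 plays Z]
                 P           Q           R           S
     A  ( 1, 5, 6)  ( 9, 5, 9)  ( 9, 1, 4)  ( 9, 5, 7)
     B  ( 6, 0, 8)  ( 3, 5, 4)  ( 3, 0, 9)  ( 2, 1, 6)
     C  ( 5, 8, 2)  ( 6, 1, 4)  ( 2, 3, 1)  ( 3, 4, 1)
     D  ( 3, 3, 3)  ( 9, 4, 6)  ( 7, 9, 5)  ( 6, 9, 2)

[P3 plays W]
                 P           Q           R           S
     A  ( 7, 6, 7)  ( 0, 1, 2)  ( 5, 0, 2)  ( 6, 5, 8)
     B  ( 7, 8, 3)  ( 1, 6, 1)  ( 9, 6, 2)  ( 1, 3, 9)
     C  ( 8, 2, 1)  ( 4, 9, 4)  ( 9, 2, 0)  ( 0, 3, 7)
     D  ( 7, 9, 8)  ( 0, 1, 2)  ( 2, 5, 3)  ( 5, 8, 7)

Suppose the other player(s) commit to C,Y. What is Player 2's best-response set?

u_2(P vs C,Y) = 8
u_2(Q vs C,Y) = 2
u_2(R vs C,Y) = 8
u_2(S vs C,Y) = 1
max payoff 8 at {P,R}

P2 best: {P,R}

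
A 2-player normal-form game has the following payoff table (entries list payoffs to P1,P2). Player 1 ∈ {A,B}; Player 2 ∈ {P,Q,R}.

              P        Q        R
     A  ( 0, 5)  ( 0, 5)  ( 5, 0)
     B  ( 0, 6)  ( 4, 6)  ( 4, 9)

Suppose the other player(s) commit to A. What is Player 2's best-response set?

u_2(P vs A) = 5
u_2(Q vs A) = 5
u_2(R vs A) = 0
max payoff 5 at {P,Q}

P2 best: {P,Q}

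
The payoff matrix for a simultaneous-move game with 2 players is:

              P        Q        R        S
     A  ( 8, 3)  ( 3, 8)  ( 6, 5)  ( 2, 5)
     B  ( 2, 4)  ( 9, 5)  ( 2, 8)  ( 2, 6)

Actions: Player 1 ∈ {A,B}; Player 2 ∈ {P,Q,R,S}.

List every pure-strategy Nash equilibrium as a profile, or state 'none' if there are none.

No pure NE.

(A,P): not NE [P2→Q gives 8>3]
(A,Q): not NE [P1→B gives 9>3]
(A,R): not NE [P2→Q gives 8>5]
(A,S): not NE [P2→Q gives 8>5]
(B,P): not NE [P1→A gives 8>2; P2→R gives 8>4]
(B,Q): not NE [P2→R gives 8>5]
(B,R): not NE [P1→A gives 6>2]
(B,S): not NE [P2→R gives 8>6]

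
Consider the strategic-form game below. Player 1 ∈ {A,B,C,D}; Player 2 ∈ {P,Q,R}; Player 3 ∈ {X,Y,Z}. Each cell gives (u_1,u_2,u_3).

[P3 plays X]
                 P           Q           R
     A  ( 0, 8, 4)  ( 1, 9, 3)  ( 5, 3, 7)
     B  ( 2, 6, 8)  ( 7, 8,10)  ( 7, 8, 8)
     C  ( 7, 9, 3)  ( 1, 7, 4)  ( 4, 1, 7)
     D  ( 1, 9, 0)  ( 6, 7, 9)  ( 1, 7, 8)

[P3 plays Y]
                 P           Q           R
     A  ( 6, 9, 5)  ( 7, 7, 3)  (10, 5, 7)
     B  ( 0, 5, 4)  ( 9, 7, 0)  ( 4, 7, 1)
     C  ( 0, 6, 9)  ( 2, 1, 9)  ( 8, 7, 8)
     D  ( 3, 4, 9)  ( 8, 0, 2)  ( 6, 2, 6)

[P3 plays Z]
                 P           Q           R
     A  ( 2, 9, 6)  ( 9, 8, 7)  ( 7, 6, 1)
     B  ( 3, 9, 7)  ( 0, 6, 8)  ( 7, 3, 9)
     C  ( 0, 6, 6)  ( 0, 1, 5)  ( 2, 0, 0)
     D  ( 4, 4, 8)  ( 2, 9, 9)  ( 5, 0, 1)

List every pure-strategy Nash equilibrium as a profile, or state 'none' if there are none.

(A,P,X): not NE [P1→C gives 7>0; P2→Q gives 9>8; P3→Z gives 6>4]
(A,P,Y): not NE [P3→Z gives 6>5]
(A,P,Z): not NE [P1→D gives 4>2]
(A,Q,X): not NE [P1→B gives 7>1; P3→Z gives 7>3]
(A,Q,Y): not NE [P1→B gives 9>7; P2→P gives 9>7; P3→Z gives 7>3]
(A,Q,Z): not NE [P2→P gives 9>8]
(A,R,X): not NE [P1→B gives 7>5; P2→Q gives 9>3]
(A,R,Y): not NE [P2→P gives 9>5]
(A,R,Z): not NE [P2→P gives 9>6; P3→Y gives 7>1]
(B,P,X): not NE [P1→C gives 7>2; P2→R gives 8>6]
(B,P,Y): not NE [P1→A gives 6>0; P2→R gives 7>5; P3→X gives 8>4]
(B,P,Z): not NE [P1→D gives 4>3; P3→X gives 8>7]
(B,Q,X): NE
(B,Q,Y): not NE [P3→X gives 10>0]
(B,Q,Z): not NE [P1→A gives 9>0; P2→P gives 9>6; P3→X gives 10>8]
(B,R,X): not NE [P3→Z gives 9>8]
(B,R,Y): not NE [P1→A gives 10>4; P3→Z gives 9>1]
(B,R,Z): not NE [P2→P gives 9>3]
(C,P,X): not NE [P3→Y gives 9>3]
(C,P,Y): not NE [P1→A gives 6>0; P2→R gives 7>6]
(C,P,Z): not NE [P1→D gives 4>0; P3→Y gives 9>6]
(C,Q,X): not NE [P1→B gives 7>1; P2→P gives 9>7; P3→Y gives 9>4]
(C,Q,Y): not NE [P1→B gives 9>2; P2→R gives 7>1]
(C,Q,Z): not NE [P1→A gives 9>0; P2→P gives 6>1; P3→Y gives 9>5]
(C,R,X): not NE [P1→B gives 7>4; P2→P gives 9>1; P3→Y gives 8>7]
(C,R,Y): not NE [P1→A gives 10>8]
(C,R,Z): not NE [P1→B gives 7>2; P2→P gives 6>0; P3→Y gives 8>0]
(D,P,X): not NE [P1→C gives 7>1; P3→Y gives 9>0]
(D,P,Y): not NE [P1→A gives 6>3]
(D,P,Z): not NE [P2→Q gives 9>4; P3→Y gives 9>8]
(D,Q,X): not NE [P1→B gives 7>6; P2→P gives 9>7]
(D,Q,Y): not NE [P1→B gives 9>8; P2→P gives 4>0; P3→Z gives 9>2]
(D,Q,Z): not NE [P1→A gives 9>2]
(D,R,X): not NE [P1→B gives 7>1; P2→P gives 9>7]
(D,R,Y): not NE [P1→A gives 10>6; P2→P gives 4>2; P3→X gives 8>6]
(D,R,Z): not NE [P1→B gives 7>5; P2→Q gives 9>0; P3→X gives 8>1]

Nash profiles: (B,Q,X)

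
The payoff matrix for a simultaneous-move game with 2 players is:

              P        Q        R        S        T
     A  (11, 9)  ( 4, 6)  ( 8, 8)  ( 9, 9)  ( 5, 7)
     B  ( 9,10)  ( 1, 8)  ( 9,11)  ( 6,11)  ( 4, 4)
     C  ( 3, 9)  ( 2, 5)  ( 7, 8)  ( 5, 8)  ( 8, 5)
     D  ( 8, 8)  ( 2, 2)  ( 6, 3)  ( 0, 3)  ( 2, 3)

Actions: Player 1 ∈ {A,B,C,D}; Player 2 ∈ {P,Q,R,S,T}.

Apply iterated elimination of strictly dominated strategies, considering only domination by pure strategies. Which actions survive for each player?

Remaining: P1:{A,B} P2:{P,R,S}

P1 drop D (A beats it: P:11>8 Q:4>2 R:8>6 S:9>0 T:5>2)
P2 drop Q (P beats it: A:9>6 B:10>8 C:9>5)
P2 drop T (P beats it: A:9>7 B:10>4 C:9>5)
P1 drop C (A beats it: P:11>3 R:8>7 S:9>5)
P1→{A,B} P2→{P,R,S}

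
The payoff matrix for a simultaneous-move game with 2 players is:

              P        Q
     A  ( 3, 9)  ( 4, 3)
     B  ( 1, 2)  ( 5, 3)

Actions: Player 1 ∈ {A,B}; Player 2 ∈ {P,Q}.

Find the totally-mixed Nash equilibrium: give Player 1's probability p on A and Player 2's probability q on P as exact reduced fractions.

(p,q) = (1/7, 1/3)

P1 indiff ⇒ q·3+(1-q)·4 = q·1+(1-q)·5 ⇒ q(2) = (1-q)(1) ⇒ q = 1/3
P2 indiff ⇒ p·9+(1-p)·2 = p·3+(1-p)·3 ⇒ p(6) = (1-p)(1) ⇒ p = 1/7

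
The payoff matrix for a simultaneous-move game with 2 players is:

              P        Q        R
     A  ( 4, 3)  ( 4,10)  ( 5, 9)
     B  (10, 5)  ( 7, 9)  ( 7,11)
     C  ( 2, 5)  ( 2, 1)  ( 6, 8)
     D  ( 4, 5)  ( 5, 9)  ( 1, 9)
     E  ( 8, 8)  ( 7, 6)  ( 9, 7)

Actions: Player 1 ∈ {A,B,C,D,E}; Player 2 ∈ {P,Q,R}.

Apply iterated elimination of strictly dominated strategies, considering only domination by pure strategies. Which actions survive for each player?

IESDS → P1:{B,E} P2:{P,R}

P1 drop A (B beats it: P:10>4 Q:7>4 R:7>5)
P1 drop C (B beats it: P:10>2 Q:7>2 R:7>6)
P1 drop D (B beats it: P:10>4 Q:7>5 R:7>1)
P2 drop Q (R beats it: B:11>9 E:7>6)
P1→{B,E} P2→{P,R}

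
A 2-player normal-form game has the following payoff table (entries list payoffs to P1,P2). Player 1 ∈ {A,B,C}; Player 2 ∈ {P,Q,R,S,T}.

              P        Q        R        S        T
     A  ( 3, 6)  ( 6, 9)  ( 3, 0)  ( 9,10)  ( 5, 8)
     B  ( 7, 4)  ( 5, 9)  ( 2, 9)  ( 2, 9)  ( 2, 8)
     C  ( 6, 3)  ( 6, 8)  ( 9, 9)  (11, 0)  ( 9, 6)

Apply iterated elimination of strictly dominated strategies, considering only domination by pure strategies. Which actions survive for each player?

P2 drop P (Q beats it: A:9>6 B:9>4 C:8>3)
P1 drop B (A beats it: Q:6>5 R:3>2 S:9>2 T:5>2)
P2 drop T (Q beats it: A:9>8 C:8>6)
P1→{A,C} P2→{Q,R,S}

Survivors P1:{A,C} P2:{Q,R,S}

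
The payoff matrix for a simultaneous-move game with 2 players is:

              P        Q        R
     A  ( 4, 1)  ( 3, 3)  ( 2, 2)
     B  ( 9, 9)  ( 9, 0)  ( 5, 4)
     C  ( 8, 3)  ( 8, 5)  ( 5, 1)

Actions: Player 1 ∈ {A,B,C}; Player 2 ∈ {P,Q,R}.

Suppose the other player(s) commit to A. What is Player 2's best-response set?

u_2(P vs A) = 1
u_2(Q vs A) = 3
u_2(R vs A) = 2
max payoff 3 at {Q}

argmax u_2 = {Q}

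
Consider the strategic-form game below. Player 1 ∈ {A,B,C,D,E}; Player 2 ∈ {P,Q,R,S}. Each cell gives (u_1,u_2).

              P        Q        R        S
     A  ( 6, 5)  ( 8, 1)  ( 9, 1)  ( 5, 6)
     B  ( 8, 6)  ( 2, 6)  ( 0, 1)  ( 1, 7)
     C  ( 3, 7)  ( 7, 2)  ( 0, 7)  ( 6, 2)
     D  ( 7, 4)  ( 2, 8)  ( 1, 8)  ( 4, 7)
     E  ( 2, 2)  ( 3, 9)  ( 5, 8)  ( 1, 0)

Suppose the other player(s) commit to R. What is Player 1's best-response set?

u_1(A vs R) = 9
u_1(B vs R) = 0
u_1(C vs R) = 0
u_1(D vs R) = 1
u_1(E vs R) = 5
max payoff 9 at {A}

P1 best: {A}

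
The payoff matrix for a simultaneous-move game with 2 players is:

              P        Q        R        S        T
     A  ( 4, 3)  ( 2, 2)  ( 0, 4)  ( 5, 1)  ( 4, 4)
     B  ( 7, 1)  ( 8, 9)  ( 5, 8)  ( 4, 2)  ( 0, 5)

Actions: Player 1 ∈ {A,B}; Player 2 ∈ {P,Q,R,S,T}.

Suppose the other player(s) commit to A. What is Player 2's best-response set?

BR_2 = {R,T}

u_2(P vs A) = 3
u_2(Q vs A) = 2
u_2(R vs A) = 4
u_2(S vs A) = 1
u_2(T vs A) = 4
max payoff 4 at {R,T}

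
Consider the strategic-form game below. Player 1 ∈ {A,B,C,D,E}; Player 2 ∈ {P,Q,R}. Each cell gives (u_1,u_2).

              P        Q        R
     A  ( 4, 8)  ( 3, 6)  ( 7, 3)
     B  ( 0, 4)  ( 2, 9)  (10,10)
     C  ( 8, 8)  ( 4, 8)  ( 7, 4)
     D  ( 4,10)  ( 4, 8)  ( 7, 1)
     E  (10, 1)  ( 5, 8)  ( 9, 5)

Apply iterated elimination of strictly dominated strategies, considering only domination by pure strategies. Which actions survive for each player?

P1 drop A (E beats it: P:10>4 Q:5>3 R:9>7)
P1 drop C (E beats it: P:10>8 Q:5>4 R:9>7)
P1 drop D (E beats it: P:10>4 Q:5>4 R:9>7)
P2 drop P (Q beats it: B:9>4 E:8>1)
P1→{B,E} P2→{Q,R}

Survivors P1:{B,E} P2:{Q,R}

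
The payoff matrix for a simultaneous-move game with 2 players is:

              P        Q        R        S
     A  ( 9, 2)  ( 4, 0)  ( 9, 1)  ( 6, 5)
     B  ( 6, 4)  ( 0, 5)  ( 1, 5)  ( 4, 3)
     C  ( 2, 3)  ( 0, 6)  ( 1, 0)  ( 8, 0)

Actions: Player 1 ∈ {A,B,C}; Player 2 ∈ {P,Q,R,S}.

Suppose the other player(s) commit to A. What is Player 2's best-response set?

u_2(P vs A) = 2
u_2(Q vs A) = 0
u_2(R vs A) = 1
u_2(S vs A) = 5
max payoff 5 at {S}

P2 best: {S}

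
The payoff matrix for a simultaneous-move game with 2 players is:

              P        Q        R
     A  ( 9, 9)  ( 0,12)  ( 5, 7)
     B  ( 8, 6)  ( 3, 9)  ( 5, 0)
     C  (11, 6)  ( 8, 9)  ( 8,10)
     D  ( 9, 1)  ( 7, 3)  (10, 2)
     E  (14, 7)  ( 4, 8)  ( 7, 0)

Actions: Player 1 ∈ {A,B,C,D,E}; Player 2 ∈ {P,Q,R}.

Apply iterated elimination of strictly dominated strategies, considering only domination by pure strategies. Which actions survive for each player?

P1 drop A (C beats it: P:11>9 Q:8>0 R:8>5)
P1 drop B (C beats it: P:11>8 Q:8>3 R:8>5)
P2 drop P (Q beats it: C:9>6 D:3>1 E:8>7)
P1 drop E (C beats it: Q:8>4 R:8>7)
P1→{C,D} P2→{Q,R}

Remaining: P1:{C,D} P2:{Q,R}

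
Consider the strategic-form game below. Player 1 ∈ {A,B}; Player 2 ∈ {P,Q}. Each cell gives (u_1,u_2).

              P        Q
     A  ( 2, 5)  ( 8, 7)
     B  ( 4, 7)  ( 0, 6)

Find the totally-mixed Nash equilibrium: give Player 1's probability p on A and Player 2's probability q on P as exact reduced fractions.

P1 indiff ⇒ q·2+(1-q)·8 = q·4+(1-q)·0 ⇒ q(-2) = (1-q)(-8) ⇒ q = 4/5
P2 indiff ⇒ p·5+(1-p)·7 = p·7+(1-p)·6 ⇒ p(-2) = (1-p)(-1) ⇒ p = 1/3

p=1/3, q=4/5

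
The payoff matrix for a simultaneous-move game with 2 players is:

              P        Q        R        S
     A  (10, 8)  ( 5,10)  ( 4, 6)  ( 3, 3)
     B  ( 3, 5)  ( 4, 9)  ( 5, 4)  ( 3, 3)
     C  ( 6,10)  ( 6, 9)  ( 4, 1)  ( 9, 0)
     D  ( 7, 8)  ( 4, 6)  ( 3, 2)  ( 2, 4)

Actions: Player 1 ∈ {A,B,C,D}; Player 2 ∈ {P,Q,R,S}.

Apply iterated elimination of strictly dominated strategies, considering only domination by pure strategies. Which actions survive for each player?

Survivors P1:{A,C} P2:{P,Q}

P1 drop D (A beats it: P:10>7 Q:5>4 R:4>3 S:3>2)
P2 drop R (P beats it: A:8>6 B:5>4 C:10>1)
P1 drop B (C beats it: P:6>3 Q:6>4 S:9>3)
P2 drop S (P beats it: A:8>3 C:10>0)
P1→{A,C} P2→{P,Q}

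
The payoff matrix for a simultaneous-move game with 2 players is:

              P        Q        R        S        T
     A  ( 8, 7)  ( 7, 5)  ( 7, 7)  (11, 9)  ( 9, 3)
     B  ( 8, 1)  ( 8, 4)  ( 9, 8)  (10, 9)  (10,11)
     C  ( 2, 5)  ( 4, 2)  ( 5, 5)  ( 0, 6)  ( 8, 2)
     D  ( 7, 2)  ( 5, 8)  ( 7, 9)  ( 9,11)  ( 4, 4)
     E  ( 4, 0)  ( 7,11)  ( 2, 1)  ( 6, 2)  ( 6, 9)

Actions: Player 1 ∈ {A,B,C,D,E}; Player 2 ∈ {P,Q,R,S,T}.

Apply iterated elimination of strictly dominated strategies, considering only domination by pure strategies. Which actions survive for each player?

IESDS → P1:{A,B} P2:{S,T}

P1 drop C (A beats it: P:8>2 Q:7>4 R:7>5 S:11>0 T:9>8)
P1 drop D (B beats it: P:8>7 Q:8>5 R:9>7 S:10>9 T:10>4)
P1 drop E (B beats it: P:8>4 Q:8>7 R:9>2 S:10>6 T:10>6)
P2 drop P (S beats it: A:9>7 B:9>1)
P2 drop Q (R beats it: A:7>5 B:8>4)
P2 drop R (S beats it: A:9>7 B:9>8)
P1→{A,B} P2→{S,T}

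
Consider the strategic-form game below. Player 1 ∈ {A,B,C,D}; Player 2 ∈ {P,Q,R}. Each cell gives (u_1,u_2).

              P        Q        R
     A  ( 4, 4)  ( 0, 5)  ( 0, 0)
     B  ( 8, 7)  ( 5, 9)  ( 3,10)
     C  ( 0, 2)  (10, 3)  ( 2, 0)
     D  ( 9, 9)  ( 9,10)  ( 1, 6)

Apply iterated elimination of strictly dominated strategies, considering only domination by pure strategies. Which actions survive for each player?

P1 drop A (B beats it: P:8>4 Q:5>0 R:3>0)
P2 drop P (Q beats it: B:9>7 C:3>2 D:10>9)
P1 drop D (C beats it: Q:10>9 R:2>1)
P1→{B,C} P2→{Q,R}

Survivors P1:{B,C} P2:{Q,R}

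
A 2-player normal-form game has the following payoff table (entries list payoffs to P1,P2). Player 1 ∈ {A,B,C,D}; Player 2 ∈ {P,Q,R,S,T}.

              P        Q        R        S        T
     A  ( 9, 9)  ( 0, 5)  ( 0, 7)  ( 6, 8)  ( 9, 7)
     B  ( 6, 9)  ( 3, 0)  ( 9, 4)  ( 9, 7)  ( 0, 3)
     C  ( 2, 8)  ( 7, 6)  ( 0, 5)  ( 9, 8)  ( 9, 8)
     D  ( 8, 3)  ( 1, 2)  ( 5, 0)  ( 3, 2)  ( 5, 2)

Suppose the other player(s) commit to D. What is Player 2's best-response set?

u_2(P vs D) = 3
u_2(Q vs D) = 2
u_2(R vs D) = 0
u_2(S vs D) = 2
u_2(T vs D) = 2
max payoff 3 at {P}

argmax u_2 = {P}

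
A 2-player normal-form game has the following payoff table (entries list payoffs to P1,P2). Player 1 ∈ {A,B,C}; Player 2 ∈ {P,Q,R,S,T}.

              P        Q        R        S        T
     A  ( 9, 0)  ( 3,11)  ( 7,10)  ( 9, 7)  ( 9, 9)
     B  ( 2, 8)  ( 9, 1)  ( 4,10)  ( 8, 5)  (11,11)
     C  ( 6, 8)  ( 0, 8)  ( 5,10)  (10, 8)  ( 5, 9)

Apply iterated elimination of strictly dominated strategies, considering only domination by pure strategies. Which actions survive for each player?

P2 drop P (R beats it: A:10>0 B:10>8 C:10>8)
P2 drop S (R beats it: A:10>7 B:10>5 C:10>8)
P1 drop C (A beats it: Q:3>0 R:7>5 T:9>5)
P1→{A,B} P2→{Q,R,T}

Survivors P1:{A,B} P2:{Q,R,T}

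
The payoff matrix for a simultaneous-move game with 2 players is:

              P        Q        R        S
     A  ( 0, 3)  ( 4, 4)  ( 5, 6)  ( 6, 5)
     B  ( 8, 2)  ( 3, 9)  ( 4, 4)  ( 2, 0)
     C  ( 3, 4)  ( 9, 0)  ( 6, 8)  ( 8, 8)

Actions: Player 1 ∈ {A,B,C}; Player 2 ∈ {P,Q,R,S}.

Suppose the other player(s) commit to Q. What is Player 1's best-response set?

u_1(A vs Q) = 4
u_1(B vs Q) = 3
u_1(C vs Q) = 9
max payoff 9 at {C}

BR_1 = {C}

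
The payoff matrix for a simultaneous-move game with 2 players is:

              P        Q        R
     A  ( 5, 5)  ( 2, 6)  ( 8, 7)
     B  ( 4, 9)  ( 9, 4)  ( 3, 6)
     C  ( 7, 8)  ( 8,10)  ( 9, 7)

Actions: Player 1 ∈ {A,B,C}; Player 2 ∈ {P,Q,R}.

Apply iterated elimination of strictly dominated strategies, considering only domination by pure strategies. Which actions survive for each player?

IESDS → P1:{B,C} P2:{P,Q}

P1 drop A (C beats it: P:7>5 Q:8>2 R:9>8)
P2 drop R (P beats it: B:9>6 C:8>7)
P1→{B,C} P2→{P,Q}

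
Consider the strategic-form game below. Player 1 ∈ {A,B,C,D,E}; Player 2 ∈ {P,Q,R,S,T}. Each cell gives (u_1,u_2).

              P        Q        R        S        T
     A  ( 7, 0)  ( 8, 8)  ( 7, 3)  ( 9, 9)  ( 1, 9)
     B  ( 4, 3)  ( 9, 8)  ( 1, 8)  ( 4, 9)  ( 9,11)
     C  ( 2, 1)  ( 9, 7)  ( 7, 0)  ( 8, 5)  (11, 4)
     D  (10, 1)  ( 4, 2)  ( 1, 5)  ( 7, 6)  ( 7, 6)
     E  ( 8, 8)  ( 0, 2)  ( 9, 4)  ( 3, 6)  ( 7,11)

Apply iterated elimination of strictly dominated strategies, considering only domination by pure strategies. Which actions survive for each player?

P2 drop P (T beats it: A:9>0 B:11>3 C:4>1 D:6>1 E:11>8)
P1 drop D (C beats it: Q:9>4 R:7>1 S:8>7 T:11>7)
P2 drop R (S beats it: A:9>3 B:9>8 C:5>0 E:6>4)
P1 drop E (B beats it: Q:9>0 S:4>3 T:9>7)
P1→{A,B,C} P2→{Q,S,T}

IESDS → P1:{A,B,C} P2:{Q,S,T}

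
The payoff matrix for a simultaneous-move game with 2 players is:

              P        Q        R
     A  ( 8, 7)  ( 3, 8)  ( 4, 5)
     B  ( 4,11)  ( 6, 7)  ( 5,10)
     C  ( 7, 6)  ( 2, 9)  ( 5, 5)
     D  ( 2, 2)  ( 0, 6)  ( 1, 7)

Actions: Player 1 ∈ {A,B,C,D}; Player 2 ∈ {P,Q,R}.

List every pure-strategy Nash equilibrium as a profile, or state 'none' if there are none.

(A,P): not NE [P2→Q gives 8>7]
(A,Q): not NE [P1→B gives 6>3]
(A,R): not NE [P1→C gives 5>4; P2→Q gives 8>5]
(B,P): not NE [P1→A gives 8>4]
(B,Q): not NE [P2→P gives 11>7]
(B,R): not NE [P2→P gives 11>10]
(C,P): not NE [P1→A gives 8>7; P2→Q gives 9>6]
(C,Q): not NE [P1→B gives 6>2]
(C,R): not NE [P2→Q gives 9>5]
(D,P): not NE [P1→A gives 8>2; P2→R gives 7>2]
(D,Q): not NE [P1→B gives 6>0; P2→R gives 7>6]
(D,R): not NE [P1→C gives 5>1]

Equilibria: none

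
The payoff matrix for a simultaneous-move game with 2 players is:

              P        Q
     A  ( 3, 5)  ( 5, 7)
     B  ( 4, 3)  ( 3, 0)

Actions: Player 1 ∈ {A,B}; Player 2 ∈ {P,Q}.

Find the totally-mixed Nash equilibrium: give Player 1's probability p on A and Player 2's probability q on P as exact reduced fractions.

P1 indiff ⇒ q·3+(1-q)·5 = q·4+(1-q)·3 ⇒ q(-1) = (1-q)(-2) ⇒ q = 2/3
P2 indiff ⇒ p·5+(1-p)·3 = p·7+(1-p)·0 ⇒ p(-2) = (1-p)(-3) ⇒ p = 3/5

p=3/5, q=2/3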